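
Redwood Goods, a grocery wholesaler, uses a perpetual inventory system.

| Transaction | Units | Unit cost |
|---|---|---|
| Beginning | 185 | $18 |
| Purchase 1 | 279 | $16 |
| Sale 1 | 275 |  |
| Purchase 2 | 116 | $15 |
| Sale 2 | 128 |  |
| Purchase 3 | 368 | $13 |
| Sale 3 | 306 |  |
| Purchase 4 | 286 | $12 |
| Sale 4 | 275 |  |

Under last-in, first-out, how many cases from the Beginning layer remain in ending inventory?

177

Sale 1 (275) [LIFO — newest first]: 275 @ $16 = $4,400
Sale 2 (128) [LIFO — newest first]: 116 @ $15 + 4 @ $16 + 8 @ $18 = $1,948
Sale 3 (306) [LIFO — newest first]: 306 @ $13 = $3,978
Sale 4 (275) [LIFO — newest first]: 275 @ $12 = $3,300
Total COGS = $4,400 + $1,948 + $3,978 + $3,300 = $13,626
Ending inventory: 177 @ $18 + 62 @ $13 + 11 @ $12 = $4,124
Check: goods available $17,750 = COGS $13,626 + ending $4,124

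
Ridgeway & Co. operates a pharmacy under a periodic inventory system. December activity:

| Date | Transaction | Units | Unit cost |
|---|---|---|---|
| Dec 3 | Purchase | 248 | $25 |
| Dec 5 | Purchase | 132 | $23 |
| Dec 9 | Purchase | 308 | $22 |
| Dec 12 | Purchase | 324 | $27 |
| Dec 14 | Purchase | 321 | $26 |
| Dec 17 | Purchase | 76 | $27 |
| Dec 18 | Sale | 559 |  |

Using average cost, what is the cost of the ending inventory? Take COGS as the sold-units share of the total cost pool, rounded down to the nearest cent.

Ending inventory = $21,209.59

Dec 18, sell 559: 559/1409 × $35,158.00 → $13,948.41
Ending inventory (cost pool remaining) = $21,209.59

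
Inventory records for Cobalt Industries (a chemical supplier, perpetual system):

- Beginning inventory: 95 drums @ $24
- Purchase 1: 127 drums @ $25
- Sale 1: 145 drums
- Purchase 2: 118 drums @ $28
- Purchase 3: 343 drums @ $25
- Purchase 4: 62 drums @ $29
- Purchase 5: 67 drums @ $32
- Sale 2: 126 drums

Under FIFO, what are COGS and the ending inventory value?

Sale 1 (145) [FIFO — oldest first]: 95 @ $24 + 50 @ $25 = $3,530
Sale 2 (126) [FIFO — oldest first]: 77 @ $25 + 49 @ $28 = $3,297
Total COGS = $3,530 + $3,297 = $6,827
Ending inventory: 69 @ $28 + 343 @ $25 + 62 @ $29 + 67 @ $32 = $14,449
Check: goods available $21,276 = COGS $6,827 + ending $14,449

COGS = $6,827; ending inventory = $14,449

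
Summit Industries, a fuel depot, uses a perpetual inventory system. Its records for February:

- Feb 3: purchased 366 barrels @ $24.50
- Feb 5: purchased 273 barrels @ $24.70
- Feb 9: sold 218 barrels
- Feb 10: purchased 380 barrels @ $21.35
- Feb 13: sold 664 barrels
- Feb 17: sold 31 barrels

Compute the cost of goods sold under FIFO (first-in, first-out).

Feb 9, 218 sold [FIFO — oldest first]: 218 @ $24.50 = $5,341.00
Feb 13, 664 sold [FIFO — oldest first]: 148 @ $24.50 + 273 @ $24.70 + 243 @ $21.35 = $15,557.15
Feb 17, 31 sold [FIFO — oldest first]: 31 @ $21.35 = $661.85
Total COGS = $5,341.00 + $15,557.15 + $661.85 = $21,560.00
Ending inventory: 106 @ $21.35 = $2,263.10

COGS = $21,560.00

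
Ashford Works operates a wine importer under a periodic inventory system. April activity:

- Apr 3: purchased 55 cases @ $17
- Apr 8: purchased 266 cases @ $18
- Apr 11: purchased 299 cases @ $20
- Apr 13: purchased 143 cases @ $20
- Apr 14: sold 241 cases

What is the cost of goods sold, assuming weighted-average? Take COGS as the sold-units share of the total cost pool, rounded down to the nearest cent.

COGS = $4,599.84

Apr 14, sell 241: 241/763 × $14,563.00 → $4,599.84
Ending inventory (cost pool remaining) = $9,963.16
Check: goods available $14,563.00 = COGS $4,599.84 + ending $9,963.16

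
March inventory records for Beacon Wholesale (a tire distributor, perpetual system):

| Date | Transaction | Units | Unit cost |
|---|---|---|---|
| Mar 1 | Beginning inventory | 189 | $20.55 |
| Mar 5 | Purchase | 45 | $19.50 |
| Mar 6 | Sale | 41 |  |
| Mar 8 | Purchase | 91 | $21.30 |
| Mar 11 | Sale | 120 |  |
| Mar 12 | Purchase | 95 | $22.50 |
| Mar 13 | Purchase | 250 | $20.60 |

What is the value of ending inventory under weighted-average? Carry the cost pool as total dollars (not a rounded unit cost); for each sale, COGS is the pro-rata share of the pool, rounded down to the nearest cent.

After Mar 1: 189 on hand, pool $3,883.95 (≈ $20.5500 each)
After Mar 5: 234 on hand, pool $4,761.45 (≈ $20.3481 each)
Mar 6, sell 41: 41/234 × $4,761.45 → $834.27
After Mar 8: 284 on hand, pool $5,865.48 (≈ $20.6531 each)
Mar 11, sell 120: 120/284 × $5,865.48 → $2,478.37
After Mar 12: 259 on hand, pool $5,524.61 (≈ $21.3305 each)
After Mar 13: 509 on hand, pool $10,674.61 (≈ $20.9717 each)
Total COGS = $834.27 + $2,478.37 = $3,312.64
Ending inventory (cost pool remaining) = $10,674.61
Check: goods available $13,987.25 = COGS $3,312.64 + ending $10,674.61

Ending inventory = $10,674.61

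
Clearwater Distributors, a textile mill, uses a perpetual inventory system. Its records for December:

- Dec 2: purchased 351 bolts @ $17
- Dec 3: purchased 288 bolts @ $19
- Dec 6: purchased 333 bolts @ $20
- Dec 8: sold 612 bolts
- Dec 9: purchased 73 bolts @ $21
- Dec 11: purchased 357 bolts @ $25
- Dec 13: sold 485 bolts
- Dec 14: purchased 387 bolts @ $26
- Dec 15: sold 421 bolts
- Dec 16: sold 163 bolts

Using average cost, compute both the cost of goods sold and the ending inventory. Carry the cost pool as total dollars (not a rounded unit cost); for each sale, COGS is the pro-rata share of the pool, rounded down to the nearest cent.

After Dec 2: 351 on hand, pool $5,967.00 (≈ $17.0000 each)
After Dec 3: 639 on hand, pool $11,439.00 (≈ $17.9014 each)
After Dec 6: 972 on hand, pool $18,099.00 (≈ $18.6204 each)
Dec 8, sell 612: 612/972 × $18,099.00 → $11,395.66
After Dec 9: 433 on hand, pool $8,236.34 (≈ $19.0216 each)
After Dec 11: 790 on hand, pool $17,161.34 (≈ $21.7232 each)
Dec 13, sell 485: 485/790 × $17,161.34 → $10,535.75
After Dec 14: 692 on hand, pool $16,687.59 (≈ $24.1150 each)
Dec 15, sell 421: 421/692 × $16,687.59 → $10,152.42
Dec 16, sell 163: 163/271 × $6,535.17 → $3,930.74
Total COGS = $11,395.66 + $10,535.75 + $10,152.42 + $3,930.74 = $36,014.57
Ending inventory (cost pool remaining) = $2,604.43

COGS = $36,014.57; ending inventory = $2,604.43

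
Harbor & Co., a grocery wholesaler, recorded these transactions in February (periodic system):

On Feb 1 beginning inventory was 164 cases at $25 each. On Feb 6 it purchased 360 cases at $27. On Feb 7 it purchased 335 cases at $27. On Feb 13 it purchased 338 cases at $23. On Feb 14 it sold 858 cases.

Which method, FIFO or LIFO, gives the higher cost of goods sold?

FIFO

FIFO COGS: 164 @ $25 + 360 @ $27 + 334 @ $27 = $22,838
LIFO COGS: 338 @ $23 + 335 @ $27 + 185 @ $27 = $21,814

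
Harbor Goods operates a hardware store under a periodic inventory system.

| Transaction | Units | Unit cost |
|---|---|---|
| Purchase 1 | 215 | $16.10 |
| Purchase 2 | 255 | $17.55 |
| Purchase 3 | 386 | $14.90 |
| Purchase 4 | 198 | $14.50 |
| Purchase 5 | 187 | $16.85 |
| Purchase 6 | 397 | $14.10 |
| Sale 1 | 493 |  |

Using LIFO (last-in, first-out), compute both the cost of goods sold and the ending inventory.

Sale 1 (493) [LIFO — newest first]: 397 @ $14.10 + 96 @ $16.85 = $7,215.30
Ending inventory: 215 @ $16.10 + 255 @ $17.55 + 386 @ $14.90 + 198 @ $14.50 + 91 @ $16.85 = $18,092.50

COGS = $7,215.30; ending inventory = $18,092.50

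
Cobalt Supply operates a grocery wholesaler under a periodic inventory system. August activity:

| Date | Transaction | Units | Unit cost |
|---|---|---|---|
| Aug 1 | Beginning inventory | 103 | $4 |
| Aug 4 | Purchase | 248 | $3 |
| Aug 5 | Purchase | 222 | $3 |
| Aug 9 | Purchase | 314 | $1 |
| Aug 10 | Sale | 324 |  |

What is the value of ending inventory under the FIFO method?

Aug 10, 324 sold [FIFO — oldest first]: 103 @ $4 + 221 @ $3 = $1,075
Ending inventory: 27 @ $3 + 222 @ $3 + 314 @ $1 = $1,061

Ending inventory = $1,061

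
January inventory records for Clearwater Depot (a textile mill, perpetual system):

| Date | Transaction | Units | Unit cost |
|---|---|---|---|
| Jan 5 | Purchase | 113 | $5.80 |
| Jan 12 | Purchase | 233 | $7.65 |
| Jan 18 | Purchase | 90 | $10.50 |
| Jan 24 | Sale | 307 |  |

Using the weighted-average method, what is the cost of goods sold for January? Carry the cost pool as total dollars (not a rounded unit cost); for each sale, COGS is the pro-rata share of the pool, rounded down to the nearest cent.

COGS = $2,381.96

After Jan 5: 113 on hand, pool $655.40 (≈ $5.8000 each)
After Jan 12: 346 on hand, pool $2,437.85 (≈ $7.0458 each)
After Jan 18: 436 on hand, pool $3,382.85 (≈ $7.7588 each)
Jan 24, sell 307: 307/436 × $3,382.85 → $2,381.96
Ending inventory (cost pool remaining) = $1,000.89
Check: goods available $3,382.85 = COGS $2,381.96 + ending $1,000.89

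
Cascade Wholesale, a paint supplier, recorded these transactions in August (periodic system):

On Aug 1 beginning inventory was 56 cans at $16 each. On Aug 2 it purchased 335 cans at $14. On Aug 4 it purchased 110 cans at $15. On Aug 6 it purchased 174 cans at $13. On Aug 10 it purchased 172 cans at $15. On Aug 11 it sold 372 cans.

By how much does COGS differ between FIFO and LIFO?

$88

FIFO COGS: 56 @ $16 + 316 @ $14 = $5,320
LIFO COGS: 172 @ $15 + 174 @ $13 + 26 @ $15 = $5,232
Difference = |$5,320 − $5,232| = $88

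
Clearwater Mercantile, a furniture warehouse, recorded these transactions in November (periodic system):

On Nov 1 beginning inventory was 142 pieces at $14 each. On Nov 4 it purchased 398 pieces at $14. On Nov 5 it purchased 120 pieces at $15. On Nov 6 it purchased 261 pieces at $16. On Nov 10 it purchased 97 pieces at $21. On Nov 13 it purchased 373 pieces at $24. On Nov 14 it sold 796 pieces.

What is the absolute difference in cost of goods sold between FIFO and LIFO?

$4,604

FIFO COGS: 142 @ $14 + 398 @ $14 + 120 @ $15 + 136 @ $16 = $11,536
LIFO COGS: 373 @ $24 + 97 @ $21 + 261 @ $16 + 65 @ $15 = $16,140
Difference = |$11,536 − $16,140| = $4,604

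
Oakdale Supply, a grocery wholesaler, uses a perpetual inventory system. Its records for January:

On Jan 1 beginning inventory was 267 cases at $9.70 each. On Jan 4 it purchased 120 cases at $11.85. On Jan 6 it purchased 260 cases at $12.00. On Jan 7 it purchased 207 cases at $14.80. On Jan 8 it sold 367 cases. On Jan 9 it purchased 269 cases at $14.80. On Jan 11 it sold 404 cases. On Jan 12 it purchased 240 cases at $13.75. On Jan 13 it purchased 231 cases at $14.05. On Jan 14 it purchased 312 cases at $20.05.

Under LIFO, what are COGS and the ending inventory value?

Jan 8, 367 sold [LIFO — newest first]: 207 @ $14.80 + 160 @ $12.00 = $4,983.60
Jan 11, 404 sold [LIFO — newest first]: 269 @ $14.80 + 100 @ $12.00 + 35 @ $11.85 = $5,595.95
Total COGS = $4,983.60 + $5,595.95 = $10,579.55
Ending inventory: 267 @ $9.70 + 85 @ $11.85 + 240 @ $13.75 + 231 @ $14.05 + 312 @ $20.05 = $16,398.30
Check: goods available $26,977.85 = COGS $10,579.55 + ending $16,398.30

COGS = $10,579.55; ending inventory = $16,398.30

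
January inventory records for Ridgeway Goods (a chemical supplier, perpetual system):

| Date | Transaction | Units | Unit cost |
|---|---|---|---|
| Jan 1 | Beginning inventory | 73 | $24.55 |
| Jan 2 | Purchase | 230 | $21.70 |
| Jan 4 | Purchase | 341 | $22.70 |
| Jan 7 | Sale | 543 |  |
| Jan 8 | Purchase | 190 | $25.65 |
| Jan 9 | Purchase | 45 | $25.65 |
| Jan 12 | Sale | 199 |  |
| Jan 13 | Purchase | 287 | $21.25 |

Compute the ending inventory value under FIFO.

Ending inventory = $9,612.80

Jan 7, 543 sold [FIFO — oldest first]: 73 @ $24.55 + 230 @ $21.70 + 240 @ $22.70 = $12,231.15
Jan 12, 199 sold [FIFO — oldest first]: 101 @ $22.70 + 98 @ $25.65 = $4,806.40
Total COGS = $12,231.15 + $4,806.40 = $17,037.55
Ending inventory: 92 @ $25.65 + 45 @ $25.65 + 287 @ $21.25 = $9,612.80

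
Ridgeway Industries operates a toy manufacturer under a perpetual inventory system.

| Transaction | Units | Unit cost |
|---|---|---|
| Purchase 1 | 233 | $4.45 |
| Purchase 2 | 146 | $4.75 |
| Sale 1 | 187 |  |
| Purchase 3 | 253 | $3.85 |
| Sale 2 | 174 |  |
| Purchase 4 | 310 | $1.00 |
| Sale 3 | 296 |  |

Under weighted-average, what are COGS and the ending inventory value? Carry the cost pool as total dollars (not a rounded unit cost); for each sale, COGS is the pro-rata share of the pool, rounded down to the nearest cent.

After Purchase 1: 233 on hand, pool $1,036.85 (≈ $4.4500 each)
After Purchase 2: 379 on hand, pool $1,730.35 (≈ $4.5656 each)
Sale 1, sell 187: 187/379 × $1,730.35 → $853.76
After Purchase 3: 445 on hand, pool $1,850.64 (≈ $4.1587 each)
Sale 2, sell 174: 174/445 × $1,850.64 → $723.62
After Purchase 4: 581 on hand, pool $1,437.02 (≈ $2.4734 each)
Sale 3, sell 296: 296/581 × $1,437.02 → $732.11
Total COGS = $853.76 + $723.62 + $732.11 = $2,309.49
Ending inventory (cost pool remaining) = $704.91

COGS = $2,309.49; ending inventory = $704.91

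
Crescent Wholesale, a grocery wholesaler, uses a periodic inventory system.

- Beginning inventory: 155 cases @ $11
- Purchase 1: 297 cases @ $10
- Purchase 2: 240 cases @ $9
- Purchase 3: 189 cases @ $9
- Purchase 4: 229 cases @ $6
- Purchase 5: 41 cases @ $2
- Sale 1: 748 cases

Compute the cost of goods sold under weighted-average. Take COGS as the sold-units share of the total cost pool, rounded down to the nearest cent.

Sale 1, sell 748: 748/1151 × $9,992.00 → $6,493.49
Ending inventory (cost pool remaining) = $3,498.51
Check: goods available $9,992.00 = COGS $6,493.49 + ending $3,498.51

COGS = $6,493.49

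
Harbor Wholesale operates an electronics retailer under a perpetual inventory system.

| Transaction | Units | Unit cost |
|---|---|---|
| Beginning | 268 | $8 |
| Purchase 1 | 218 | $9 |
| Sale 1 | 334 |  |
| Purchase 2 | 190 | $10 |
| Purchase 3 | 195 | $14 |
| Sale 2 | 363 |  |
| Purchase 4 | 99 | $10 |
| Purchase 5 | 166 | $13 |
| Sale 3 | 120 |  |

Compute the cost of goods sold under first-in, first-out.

COGS = $7,980

Sale 1 (334) [FIFO — oldest first]: 268 @ $8 + 66 @ $9 = $2,738
Sale 2 (363) [FIFO — oldest first]: 152 @ $9 + 190 @ $10 + 21 @ $14 = $3,562
Sale 3 (120) [FIFO — oldest first]: 120 @ $14 = $1,680
Total COGS = $2,738 + $3,562 + $1,680 = $7,980
Ending inventory: 54 @ $14 + 99 @ $10 + 166 @ $13 = $3,904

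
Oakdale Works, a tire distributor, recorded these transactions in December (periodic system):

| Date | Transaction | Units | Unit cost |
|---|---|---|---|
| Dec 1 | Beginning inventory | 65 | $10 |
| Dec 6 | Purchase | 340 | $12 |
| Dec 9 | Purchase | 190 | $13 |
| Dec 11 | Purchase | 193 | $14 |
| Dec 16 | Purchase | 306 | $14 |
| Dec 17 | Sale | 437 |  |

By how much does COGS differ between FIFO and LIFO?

FIFO COGS: 65 @ $10 + 340 @ $12 + 32 @ $13 = $5,146
LIFO COGS: 306 @ $14 + 131 @ $14 = $6,118
Difference = |$5,146 − $6,118| = $972

$972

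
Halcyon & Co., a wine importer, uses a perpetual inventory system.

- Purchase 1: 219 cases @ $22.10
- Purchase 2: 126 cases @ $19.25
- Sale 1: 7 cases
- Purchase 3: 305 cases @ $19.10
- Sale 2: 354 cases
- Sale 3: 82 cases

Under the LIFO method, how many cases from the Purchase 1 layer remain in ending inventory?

207

Sale 1 (7) [LIFO — newest first]: 7 @ $19.25 = $134.75
Sale 2 (354) [LIFO — newest first]: 305 @ $19.10 + 49 @ $19.25 = $6,768.75
Sale 3 (82) [LIFO — newest first]: 70 @ $19.25 + 12 @ $22.10 = $1,612.70
Total COGS = $134.75 + $6,768.75 + $1,612.70 = $8,516.20
Ending inventory: 207 @ $22.10 = $4,574.70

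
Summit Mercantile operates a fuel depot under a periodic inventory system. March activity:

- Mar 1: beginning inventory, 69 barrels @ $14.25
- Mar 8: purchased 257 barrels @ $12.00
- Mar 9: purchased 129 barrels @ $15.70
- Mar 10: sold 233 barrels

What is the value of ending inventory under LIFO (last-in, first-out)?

Mar 10, 233 sold [LIFO — newest first]: 129 @ $15.70 + 104 @ $12.00 = $3,273.30
Ending inventory: 69 @ $14.25 + 153 @ $12.00 = $2,819.25
Check: goods available $6,092.55 = COGS $3,273.30 + ending $2,819.25

Ending inventory = $2,819.25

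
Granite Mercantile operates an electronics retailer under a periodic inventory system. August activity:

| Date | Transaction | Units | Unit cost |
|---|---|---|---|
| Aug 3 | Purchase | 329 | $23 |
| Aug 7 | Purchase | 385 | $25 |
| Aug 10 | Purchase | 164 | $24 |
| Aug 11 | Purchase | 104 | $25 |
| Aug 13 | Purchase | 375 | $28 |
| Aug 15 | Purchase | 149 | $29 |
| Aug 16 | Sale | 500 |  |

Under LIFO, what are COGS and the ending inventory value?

Aug 16, 500 sold [LIFO — newest first]: 149 @ $29 + 351 @ $28 = $14,149
Ending inventory: 329 @ $23 + 385 @ $25 + 164 @ $24 + 104 @ $25 + 24 @ $28 = $24,400

COGS = $14,149; ending inventory = $24,400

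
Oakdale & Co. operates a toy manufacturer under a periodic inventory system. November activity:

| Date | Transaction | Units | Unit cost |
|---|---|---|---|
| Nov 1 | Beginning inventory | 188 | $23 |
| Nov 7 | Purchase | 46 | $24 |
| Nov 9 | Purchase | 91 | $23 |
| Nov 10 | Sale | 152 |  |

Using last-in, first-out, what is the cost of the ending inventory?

Ending inventory = $3,979

Nov 10, 152 sold [LIFO — newest first]: 91 @ $23 + 46 @ $24 + 15 @ $23 = $3,542
Ending inventory: 173 @ $23 = $3,979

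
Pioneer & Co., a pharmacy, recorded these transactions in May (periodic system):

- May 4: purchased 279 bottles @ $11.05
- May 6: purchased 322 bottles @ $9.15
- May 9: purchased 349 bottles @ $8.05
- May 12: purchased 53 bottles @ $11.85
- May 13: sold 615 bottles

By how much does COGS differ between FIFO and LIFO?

$755.50

FIFO COGS: 279 @ $11.05 + 322 @ $9.15 + 14 @ $8.05 = $6,141.95
LIFO COGS: 53 @ $11.85 + 349 @ $8.05 + 213 @ $9.15 = $5,386.45
Difference = |$6,141.95 − $5,386.45| = $755.50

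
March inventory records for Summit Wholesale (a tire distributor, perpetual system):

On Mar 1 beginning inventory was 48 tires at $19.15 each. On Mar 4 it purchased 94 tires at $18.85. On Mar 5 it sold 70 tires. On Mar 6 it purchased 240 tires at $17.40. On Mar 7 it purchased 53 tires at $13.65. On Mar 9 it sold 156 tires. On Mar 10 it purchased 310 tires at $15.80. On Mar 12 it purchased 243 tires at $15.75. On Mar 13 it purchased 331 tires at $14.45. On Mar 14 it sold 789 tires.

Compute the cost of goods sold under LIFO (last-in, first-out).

COGS = $15,842.35

Mar 5, 70 sold [LIFO — newest first]: 70 @ $18.85 = $1,319.50
Mar 9, 156 sold [LIFO — newest first]: 53 @ $13.65 + 103 @ $17.40 = $2,515.65
Mar 14, 789 sold [LIFO — newest first]: 331 @ $14.45 + 243 @ $15.75 + 215 @ $15.80 = $12,007.20
Total COGS = $1,319.50 + $2,515.65 + $12,007.20 = $15,842.35
Ending inventory: 48 @ $19.15 + 24 @ $18.85 + 137 @ $17.40 + 95 @ $15.80 = $5,256.40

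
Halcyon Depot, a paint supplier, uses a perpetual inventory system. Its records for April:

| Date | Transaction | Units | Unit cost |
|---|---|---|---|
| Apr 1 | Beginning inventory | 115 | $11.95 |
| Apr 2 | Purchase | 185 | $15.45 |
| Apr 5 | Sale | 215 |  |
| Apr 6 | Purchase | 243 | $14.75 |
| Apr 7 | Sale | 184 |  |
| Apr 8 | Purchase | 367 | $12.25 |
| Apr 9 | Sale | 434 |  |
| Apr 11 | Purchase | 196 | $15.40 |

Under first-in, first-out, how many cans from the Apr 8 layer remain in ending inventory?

Apr 5, 215 sold [FIFO — oldest first]: 115 @ $11.95 + 100 @ $15.45 = $2,919.25
Apr 7, 184 sold [FIFO — oldest first]: 85 @ $15.45 + 99 @ $14.75 = $2,773.50
Apr 9, 434 sold [FIFO — oldest first]: 144 @ $14.75 + 290 @ $12.25 = $5,676.50
Total COGS = $2,919.25 + $2,773.50 + $5,676.50 = $11,369.25
Ending inventory: 77 @ $12.25 + 196 @ $15.40 = $3,961.65
Check: goods available $15,330.90 = COGS $11,369.25 + ending $3,961.65

77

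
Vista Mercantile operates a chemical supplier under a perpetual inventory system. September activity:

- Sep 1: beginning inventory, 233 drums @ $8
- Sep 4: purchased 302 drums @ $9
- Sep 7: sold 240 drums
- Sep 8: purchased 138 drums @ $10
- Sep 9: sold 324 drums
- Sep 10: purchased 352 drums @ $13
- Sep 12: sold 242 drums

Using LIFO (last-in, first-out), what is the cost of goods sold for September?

Sep 7, 240 sold [LIFO — newest first]: 240 @ $9 = $2,160
Sep 9, 324 sold [LIFO — newest first]: 138 @ $10 + 62 @ $9 + 124 @ $8 = $2,930
Sep 12, 242 sold [LIFO — newest first]: 242 @ $13 = $3,146
Total COGS = $2,160 + $2,930 + $3,146 = $8,236
Ending inventory: 109 @ $8 + 110 @ $13 = $2,302

COGS = $8,236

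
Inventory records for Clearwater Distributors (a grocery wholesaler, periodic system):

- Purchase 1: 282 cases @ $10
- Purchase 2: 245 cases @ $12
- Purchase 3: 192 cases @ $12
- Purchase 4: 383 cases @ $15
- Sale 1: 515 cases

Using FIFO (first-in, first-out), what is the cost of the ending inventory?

Sale 1 (515) [FIFO — oldest first]: 282 @ $10 + 233 @ $12 = $5,616
Ending inventory: 12 @ $12 + 192 @ $12 + 383 @ $15 = $8,193

Ending inventory = $8,193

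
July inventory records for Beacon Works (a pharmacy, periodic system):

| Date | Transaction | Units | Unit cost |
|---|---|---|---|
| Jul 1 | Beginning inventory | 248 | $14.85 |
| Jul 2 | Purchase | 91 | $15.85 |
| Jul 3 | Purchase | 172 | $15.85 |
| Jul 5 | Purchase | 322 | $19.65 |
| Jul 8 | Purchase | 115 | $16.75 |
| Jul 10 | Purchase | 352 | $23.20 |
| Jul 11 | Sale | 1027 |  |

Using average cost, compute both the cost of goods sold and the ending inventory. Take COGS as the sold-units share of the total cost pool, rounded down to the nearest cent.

Jul 11, sell 1027: 1027/1300 × $24,271.30 → $19,174.32
Ending inventory (cost pool remaining) = $5,096.98
Check: goods available $24,271.30 = COGS $19,174.32 + ending $5,096.98

COGS = $19,174.32; ending inventory = $5,096.98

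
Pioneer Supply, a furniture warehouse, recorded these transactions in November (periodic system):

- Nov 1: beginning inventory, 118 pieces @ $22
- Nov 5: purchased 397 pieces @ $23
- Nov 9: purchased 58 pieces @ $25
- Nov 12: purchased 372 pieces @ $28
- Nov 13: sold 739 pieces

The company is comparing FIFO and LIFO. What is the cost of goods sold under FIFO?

COGS = $17,825

FIFO COGS: 118 @ $22 + 397 @ $23 + 58 @ $25 + 166 @ $28 = $17,825
LIFO COGS: 372 @ $28 + 58 @ $25 + 309 @ $23 = $18,973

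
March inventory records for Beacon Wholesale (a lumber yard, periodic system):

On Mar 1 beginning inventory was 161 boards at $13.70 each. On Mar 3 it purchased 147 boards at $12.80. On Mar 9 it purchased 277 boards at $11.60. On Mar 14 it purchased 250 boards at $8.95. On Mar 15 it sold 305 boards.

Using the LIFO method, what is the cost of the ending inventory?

Ending inventory = $6,662.50

Mar 15, 305 sold [LIFO — newest first]: 250 @ $8.95 + 55 @ $11.60 = $2,875.50
Ending inventory: 161 @ $13.70 + 147 @ $12.80 + 222 @ $11.60 = $6,662.50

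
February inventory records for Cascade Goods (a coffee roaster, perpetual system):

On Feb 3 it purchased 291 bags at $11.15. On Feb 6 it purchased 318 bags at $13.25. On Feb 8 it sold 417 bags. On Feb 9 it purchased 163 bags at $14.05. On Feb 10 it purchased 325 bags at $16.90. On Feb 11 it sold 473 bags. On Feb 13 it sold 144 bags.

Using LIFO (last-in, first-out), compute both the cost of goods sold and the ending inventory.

Feb 8, 417 sold [LIFO — newest first]: 318 @ $13.25 + 99 @ $11.15 = $5,317.35
Feb 11, 473 sold [LIFO — newest first]: 325 @ $16.90 + 148 @ $14.05 = $7,571.90
Feb 13, 144 sold [LIFO — newest first]: 15 @ $14.05 + 129 @ $11.15 = $1,649.10
Total COGS = $5,317.35 + $7,571.90 + $1,649.10 = $14,538.35
Ending inventory: 63 @ $11.15 = $702.45
Check: goods available $15,240.80 = COGS $14,538.35 + ending $702.45

COGS = $14,538.35; ending inventory = $702.45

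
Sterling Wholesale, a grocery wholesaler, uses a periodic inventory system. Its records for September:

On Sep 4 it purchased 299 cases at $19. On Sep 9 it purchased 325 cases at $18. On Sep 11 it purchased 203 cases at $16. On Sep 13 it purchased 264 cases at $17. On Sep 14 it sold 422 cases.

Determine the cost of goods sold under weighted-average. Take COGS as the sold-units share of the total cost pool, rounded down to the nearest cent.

Sep 14, sell 422: 422/1091 × $19,267.00 → $7,452.49
Ending inventory (cost pool remaining) = $11,814.51
Check: goods available $19,267.00 = COGS $7,452.49 + ending $11,814.51

COGS = $7,452.49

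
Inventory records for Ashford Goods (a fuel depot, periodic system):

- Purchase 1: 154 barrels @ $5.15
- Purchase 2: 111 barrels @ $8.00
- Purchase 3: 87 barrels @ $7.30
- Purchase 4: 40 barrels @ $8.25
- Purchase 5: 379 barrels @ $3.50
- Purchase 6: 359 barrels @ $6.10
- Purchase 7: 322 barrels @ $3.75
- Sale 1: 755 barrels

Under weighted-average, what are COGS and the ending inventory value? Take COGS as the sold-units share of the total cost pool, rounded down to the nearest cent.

COGS = $3,832.24; ending inventory = $3,537.86

Sale 1, sell 755: 755/1452 × $7,370.10 → $3,832.24
Ending inventory (cost pool remaining) = $3,537.86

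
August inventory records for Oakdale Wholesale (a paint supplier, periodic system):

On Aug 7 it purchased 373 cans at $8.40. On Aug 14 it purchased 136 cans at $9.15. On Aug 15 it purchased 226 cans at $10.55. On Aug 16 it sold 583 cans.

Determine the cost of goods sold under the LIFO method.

Aug 16, 583 sold [LIFO — newest first]: 226 @ $10.55 + 136 @ $9.15 + 221 @ $8.40 = $5,485.10
Ending inventory: 152 @ $8.40 = $1,276.80

COGS = $5,485.10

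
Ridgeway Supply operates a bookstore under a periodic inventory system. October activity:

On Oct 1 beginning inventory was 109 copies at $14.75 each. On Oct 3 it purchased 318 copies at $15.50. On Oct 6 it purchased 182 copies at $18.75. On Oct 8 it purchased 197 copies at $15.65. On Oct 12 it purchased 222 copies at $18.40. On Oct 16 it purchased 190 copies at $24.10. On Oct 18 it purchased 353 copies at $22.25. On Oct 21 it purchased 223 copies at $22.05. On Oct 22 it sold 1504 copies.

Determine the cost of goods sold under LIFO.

Oct 22, 1504 sold [LIFO — newest first]: 223 @ $22.05 + 353 @ $22.25 + 190 @ $24.10 + 222 @ $18.40 + 197 @ $15.65 + 182 @ $18.75 + 137 @ $15.50 = $30,054.25
Ending inventory: 109 @ $14.75 + 181 @ $15.50 = $4,413.25

COGS = $30,054.25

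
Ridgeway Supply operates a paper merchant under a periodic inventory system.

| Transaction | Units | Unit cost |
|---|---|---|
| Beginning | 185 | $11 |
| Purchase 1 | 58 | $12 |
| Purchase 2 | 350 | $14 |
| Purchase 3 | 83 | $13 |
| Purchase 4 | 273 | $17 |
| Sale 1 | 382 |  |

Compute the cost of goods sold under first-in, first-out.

Sale 1 (382) [FIFO — oldest first]: 185 @ $11 + 58 @ $12 + 139 @ $14 = $4,677
Ending inventory: 211 @ $14 + 83 @ $13 + 273 @ $17 = $8,674

COGS = $4,677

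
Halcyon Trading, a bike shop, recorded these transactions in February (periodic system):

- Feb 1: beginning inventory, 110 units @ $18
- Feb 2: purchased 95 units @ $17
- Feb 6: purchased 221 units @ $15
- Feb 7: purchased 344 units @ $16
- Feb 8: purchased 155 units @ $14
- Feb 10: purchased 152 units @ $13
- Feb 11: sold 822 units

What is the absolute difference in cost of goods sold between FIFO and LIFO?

FIFO COGS: 110 @ $18 + 95 @ $17 + 221 @ $15 + 344 @ $16 + 52 @ $14 = $13,142
LIFO COGS: 152 @ $13 + 155 @ $14 + 344 @ $16 + 171 @ $15 = $12,215
Difference = |$13,142 − $12,215| = $927

$927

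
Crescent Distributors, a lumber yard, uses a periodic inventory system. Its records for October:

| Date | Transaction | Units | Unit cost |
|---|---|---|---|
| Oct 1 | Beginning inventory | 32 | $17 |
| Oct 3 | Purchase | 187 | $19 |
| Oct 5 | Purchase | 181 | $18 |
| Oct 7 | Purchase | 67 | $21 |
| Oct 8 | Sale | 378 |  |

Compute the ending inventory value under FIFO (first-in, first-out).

Oct 8, 378 sold [FIFO — oldest first]: 32 @ $17 + 187 @ $19 + 159 @ $18 = $6,959
Ending inventory: 22 @ $18 + 67 @ $21 = $1,803
Check: goods available $8,762 = COGS $6,959 + ending $1,803

Ending inventory = $1,803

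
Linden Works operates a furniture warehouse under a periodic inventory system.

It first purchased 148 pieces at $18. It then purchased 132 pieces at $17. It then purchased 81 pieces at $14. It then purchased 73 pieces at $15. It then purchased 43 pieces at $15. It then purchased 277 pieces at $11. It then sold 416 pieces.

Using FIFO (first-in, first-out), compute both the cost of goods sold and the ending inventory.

COGS = $6,867; ending inventory = $3,962

Sale 1 (416) [FIFO — oldest first]: 148 @ $18 + 132 @ $17 + 81 @ $14 + 55 @ $15 = $6,867
Ending inventory: 18 @ $15 + 43 @ $15 + 277 @ $11 = $3,962
Check: goods available $10,829 = COGS $6,867 + ending $3,962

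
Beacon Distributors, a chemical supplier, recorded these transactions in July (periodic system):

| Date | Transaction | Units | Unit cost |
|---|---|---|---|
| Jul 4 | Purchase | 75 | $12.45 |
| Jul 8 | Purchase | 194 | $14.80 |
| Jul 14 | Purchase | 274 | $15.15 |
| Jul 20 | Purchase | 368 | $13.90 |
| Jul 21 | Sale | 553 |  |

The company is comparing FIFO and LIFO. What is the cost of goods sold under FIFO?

FIFO COGS: 75 @ $12.45 + 194 @ $14.80 + 274 @ $15.15 + 10 @ $13.90 = $8,095.05
LIFO COGS: 368 @ $13.90 + 185 @ $15.15 = $7,917.95

COGS = $8,095.05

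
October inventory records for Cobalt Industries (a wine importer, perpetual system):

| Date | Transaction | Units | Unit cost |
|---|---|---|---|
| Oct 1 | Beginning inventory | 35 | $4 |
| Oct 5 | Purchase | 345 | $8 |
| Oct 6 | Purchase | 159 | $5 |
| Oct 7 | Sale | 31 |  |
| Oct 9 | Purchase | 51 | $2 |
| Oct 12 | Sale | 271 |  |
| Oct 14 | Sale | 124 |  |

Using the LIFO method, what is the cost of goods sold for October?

COGS = $2,625

Oct 7, 31 sold [LIFO — newest first]: 31 @ $5 = $155
Oct 12, 271 sold [LIFO — newest first]: 51 @ $2 + 128 @ $5 + 92 @ $8 = $1,478
Oct 14, 124 sold [LIFO — newest first]: 124 @ $8 = $992
Total COGS = $155 + $1,478 + $992 = $2,625
Ending inventory: 35 @ $4 + 129 @ $8 = $1,172
Check: goods available $3,797 = COGS $2,625 + ending $1,172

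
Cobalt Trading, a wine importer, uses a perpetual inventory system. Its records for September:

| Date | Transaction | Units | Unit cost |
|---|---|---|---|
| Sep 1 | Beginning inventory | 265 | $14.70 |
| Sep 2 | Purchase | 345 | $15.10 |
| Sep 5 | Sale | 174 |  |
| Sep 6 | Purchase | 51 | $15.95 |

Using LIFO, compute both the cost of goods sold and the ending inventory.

COGS = $2,627.40; ending inventory = $7,291.05

Sep 5, 174 sold [LIFO — newest first]: 174 @ $15.10 = $2,627.40
Ending inventory: 265 @ $14.70 + 171 @ $15.10 + 51 @ $15.95 = $7,291.05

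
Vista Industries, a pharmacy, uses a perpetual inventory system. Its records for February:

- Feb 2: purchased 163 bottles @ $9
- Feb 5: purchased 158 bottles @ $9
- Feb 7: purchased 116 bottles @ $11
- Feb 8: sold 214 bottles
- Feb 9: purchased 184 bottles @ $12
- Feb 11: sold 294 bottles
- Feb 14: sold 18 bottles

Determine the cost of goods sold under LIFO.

Feb 8, 214 sold [LIFO — newest first]: 116 @ $11 + 98 @ $9 = $2,158
Feb 11, 294 sold [LIFO — newest first]: 184 @ $12 + 60 @ $9 + 50 @ $9 = $3,198
Feb 14, 18 sold [LIFO — newest first]: 18 @ $9 = $162
Total COGS = $2,158 + $3,198 + $162 = $5,518
Ending inventory: 95 @ $9 = $855
Check: goods available $6,373 = COGS $5,518 + ending $855

COGS = $5,518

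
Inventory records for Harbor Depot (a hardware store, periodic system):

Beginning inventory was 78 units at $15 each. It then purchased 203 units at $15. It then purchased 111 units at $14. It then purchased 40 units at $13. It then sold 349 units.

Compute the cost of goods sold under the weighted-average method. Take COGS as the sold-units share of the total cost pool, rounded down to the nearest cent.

Sale 1, sell 349: 349/432 × $6,289.00 → $5,080.69
Ending inventory (cost pool remaining) = $1,208.31
Check: goods available $6,289.00 = COGS $5,080.69 + ending $1,208.31

COGS = $5,080.69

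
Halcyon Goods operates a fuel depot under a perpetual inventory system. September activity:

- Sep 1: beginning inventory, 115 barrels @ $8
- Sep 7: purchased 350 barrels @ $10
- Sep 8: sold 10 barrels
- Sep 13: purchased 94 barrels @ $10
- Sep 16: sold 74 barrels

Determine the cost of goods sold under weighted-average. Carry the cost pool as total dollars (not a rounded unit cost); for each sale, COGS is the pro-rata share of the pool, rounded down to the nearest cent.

COGS = $804.71

After Sep 1: 115 on hand, pool $920.00 (≈ $8.0000 each)
After Sep 7: 465 on hand, pool $4,420.00 (≈ $9.5054 each)
Sep 8, sell 10: 10/465 × $4,420.00 → $95.05
After Sep 13: 549 on hand, pool $5,264.95 (≈ $9.5901 each)
Sep 16, sell 74: 74/549 × $5,264.95 → $709.66
Total COGS = $95.05 + $709.66 = $804.71
Ending inventory (cost pool remaining) = $4,555.29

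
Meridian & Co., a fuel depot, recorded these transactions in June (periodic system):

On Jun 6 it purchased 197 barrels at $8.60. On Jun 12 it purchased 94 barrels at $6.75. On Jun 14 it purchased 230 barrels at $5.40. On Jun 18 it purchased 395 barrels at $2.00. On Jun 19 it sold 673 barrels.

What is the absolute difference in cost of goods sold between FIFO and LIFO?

$1,518.70

FIFO COGS: 197 @ $8.60 + 94 @ $6.75 + 230 @ $5.40 + 152 @ $2.00 = $3,874.70
LIFO COGS: 395 @ $2.00 + 230 @ $5.40 + 48 @ $6.75 = $2,356.00
Difference = |$3,874.70 − $2,356.00| = $1,518.70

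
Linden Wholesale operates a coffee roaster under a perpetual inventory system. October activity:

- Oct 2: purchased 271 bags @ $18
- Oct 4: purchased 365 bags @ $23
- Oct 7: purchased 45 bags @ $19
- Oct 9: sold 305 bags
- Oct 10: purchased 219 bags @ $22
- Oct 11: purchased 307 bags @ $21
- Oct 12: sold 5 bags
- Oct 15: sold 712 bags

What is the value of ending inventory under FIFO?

Oct 9, 305 sold [FIFO — oldest first]: 271 @ $18 + 34 @ $23 = $5,660
Oct 12, 5 sold [FIFO — oldest first]: 5 @ $23 = $115
Oct 15, 712 sold [FIFO — oldest first]: 326 @ $23 + 45 @ $19 + 219 @ $22 + 122 @ $21 = $15,733
Total COGS = $5,660 + $115 + $15,733 = $21,508
Ending inventory: 185 @ $21 = $3,885
Check: goods available $25,393 = COGS $21,508 + ending $3,885

Ending inventory = $3,885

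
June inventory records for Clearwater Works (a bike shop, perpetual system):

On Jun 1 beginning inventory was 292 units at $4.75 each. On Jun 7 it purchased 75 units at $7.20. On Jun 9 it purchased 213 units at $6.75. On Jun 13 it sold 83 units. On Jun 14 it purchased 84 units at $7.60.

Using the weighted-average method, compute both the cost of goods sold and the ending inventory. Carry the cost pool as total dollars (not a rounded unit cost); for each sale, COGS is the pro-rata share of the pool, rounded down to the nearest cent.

After Jun 1: 292 on hand, pool $1,387.00 (≈ $4.7500 each)
After Jun 7: 367 on hand, pool $1,927.00 (≈ $5.2507 each)
After Jun 9: 580 on hand, pool $3,364.75 (≈ $5.8013 each)
Jun 13, sell 83: 83/580 × $3,364.75 → $481.50
After Jun 14: 581 on hand, pool $3,521.65 (≈ $6.0614 each)
Ending inventory (cost pool remaining) = $3,521.65
Check: goods available $4,003.15 = COGS $481.50 + ending $3,521.65

COGS = $481.50; ending inventory = $3,521.65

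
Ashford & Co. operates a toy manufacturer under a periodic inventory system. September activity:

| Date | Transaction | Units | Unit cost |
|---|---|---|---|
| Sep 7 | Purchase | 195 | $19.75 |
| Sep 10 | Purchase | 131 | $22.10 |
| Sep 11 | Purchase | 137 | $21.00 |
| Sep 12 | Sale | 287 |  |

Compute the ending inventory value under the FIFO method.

Sep 12, 287 sold [FIFO — oldest first]: 195 @ $19.75 + 92 @ $22.10 = $5,884.45
Ending inventory: 39 @ $22.10 + 137 @ $21.00 = $3,738.90
Check: goods available $9,623.35 = COGS $5,884.45 + ending $3,738.90

Ending inventory = $3,738.90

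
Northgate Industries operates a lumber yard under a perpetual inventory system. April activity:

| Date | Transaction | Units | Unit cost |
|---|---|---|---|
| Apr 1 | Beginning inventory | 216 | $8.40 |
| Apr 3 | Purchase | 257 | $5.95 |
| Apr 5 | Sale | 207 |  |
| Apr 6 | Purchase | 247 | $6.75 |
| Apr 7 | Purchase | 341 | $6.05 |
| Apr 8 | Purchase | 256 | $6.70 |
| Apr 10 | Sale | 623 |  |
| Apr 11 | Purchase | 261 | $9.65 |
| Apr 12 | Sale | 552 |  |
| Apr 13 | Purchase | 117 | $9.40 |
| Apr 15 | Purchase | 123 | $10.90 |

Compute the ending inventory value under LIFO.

Ending inventory = $4,086.90

Apr 5, 207 sold [LIFO — newest first]: 207 @ $5.95 = $1,231.65
Apr 10, 623 sold [LIFO — newest first]: 256 @ $6.70 + 341 @ $6.05 + 26 @ $6.75 = $3,953.75
Apr 12, 552 sold [LIFO — newest first]: 261 @ $9.65 + 221 @ $6.75 + 50 @ $5.95 + 20 @ $8.40 = $4,475.90
Total COGS = $1,231.65 + $3,953.75 + $4,475.90 = $9,661.30
Ending inventory: 196 @ $8.40 + 117 @ $9.40 + 123 @ $10.90 = $4,086.90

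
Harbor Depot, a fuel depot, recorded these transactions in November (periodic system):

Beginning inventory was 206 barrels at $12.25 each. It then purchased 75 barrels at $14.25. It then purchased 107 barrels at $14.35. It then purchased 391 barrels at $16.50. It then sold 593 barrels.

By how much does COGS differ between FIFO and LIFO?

FIFO COGS: 206 @ $12.25 + 75 @ $14.25 + 107 @ $14.35 + 205 @ $16.50 = $8,510.20
LIFO COGS: 391 @ $16.50 + 107 @ $14.35 + 75 @ $14.25 + 20 @ $12.25 = $9,300.70
Difference = |$8,510.20 − $9,300.70| = $790.50

$790.50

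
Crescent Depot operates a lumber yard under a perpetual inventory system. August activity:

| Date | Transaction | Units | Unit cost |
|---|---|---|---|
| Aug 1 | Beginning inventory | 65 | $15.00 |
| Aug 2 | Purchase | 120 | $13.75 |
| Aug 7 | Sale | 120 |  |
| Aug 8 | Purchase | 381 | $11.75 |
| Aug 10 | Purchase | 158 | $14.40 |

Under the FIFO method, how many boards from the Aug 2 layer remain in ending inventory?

Aug 7, 120 sold [FIFO — oldest first]: 65 @ $15.00 + 55 @ $13.75 = $1,731.25
Ending inventory: 65 @ $13.75 + 381 @ $11.75 + 158 @ $14.40 = $7,645.70

65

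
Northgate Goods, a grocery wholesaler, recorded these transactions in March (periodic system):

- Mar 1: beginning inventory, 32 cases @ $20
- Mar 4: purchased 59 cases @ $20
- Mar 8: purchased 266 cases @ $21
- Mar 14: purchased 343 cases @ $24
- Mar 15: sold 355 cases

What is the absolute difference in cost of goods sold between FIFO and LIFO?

FIFO COGS: 32 @ $20 + 59 @ $20 + 264 @ $21 = $7,364
LIFO COGS: 343 @ $24 + 12 @ $21 = $8,484
Difference = |$7,364 − $8,484| = $1,120

$1,120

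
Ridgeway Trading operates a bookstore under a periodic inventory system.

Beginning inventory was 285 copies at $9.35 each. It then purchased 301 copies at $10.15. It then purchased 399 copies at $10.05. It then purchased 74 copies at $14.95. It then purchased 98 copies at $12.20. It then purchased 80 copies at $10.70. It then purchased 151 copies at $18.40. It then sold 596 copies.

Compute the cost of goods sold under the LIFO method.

Sale 1 (596) [LIFO — newest first]: 151 @ $18.40 + 80 @ $10.70 + 98 @ $12.20 + 74 @ $14.95 + 193 @ $10.05 = $7,875.95
Ending inventory: 285 @ $9.35 + 301 @ $10.15 + 206 @ $10.05 = $7,790.20

COGS = $7,875.95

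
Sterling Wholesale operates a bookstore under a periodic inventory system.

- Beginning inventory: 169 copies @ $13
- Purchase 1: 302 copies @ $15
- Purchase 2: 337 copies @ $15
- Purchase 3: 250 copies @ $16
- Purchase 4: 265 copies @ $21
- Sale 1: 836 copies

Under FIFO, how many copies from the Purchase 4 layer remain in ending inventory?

Sale 1 (836) [FIFO — oldest first]: 169 @ $13 + 302 @ $15 + 337 @ $15 + 28 @ $16 = $12,230
Ending inventory: 222 @ $16 + 265 @ $21 = $9,117

265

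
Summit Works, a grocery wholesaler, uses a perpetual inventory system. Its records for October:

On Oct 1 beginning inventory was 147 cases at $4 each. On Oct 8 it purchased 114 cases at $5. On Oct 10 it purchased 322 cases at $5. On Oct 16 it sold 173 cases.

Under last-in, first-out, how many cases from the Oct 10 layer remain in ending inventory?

Oct 16, 173 sold [LIFO — newest first]: 173 @ $5 = $865
Ending inventory: 147 @ $4 + 114 @ $5 + 149 @ $5 = $1,903
Check: goods available $2,768 = COGS $865 + ending $1,903

149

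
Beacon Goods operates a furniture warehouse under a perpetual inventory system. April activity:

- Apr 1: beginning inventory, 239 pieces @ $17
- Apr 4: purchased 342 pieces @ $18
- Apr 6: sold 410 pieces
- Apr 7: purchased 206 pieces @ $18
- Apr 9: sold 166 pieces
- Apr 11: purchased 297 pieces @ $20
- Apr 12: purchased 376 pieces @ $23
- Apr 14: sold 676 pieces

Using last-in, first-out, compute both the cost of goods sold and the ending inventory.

COGS = $24,942; ending inventory = $3,573

Apr 6, 410 sold [LIFO — newest first]: 342 @ $18 + 68 @ $17 = $7,312
Apr 9, 166 sold [LIFO — newest first]: 166 @ $18 = $2,988
Apr 14, 676 sold [LIFO — newest first]: 376 @ $23 + 297 @ $20 + 3 @ $18 = $14,642
Total COGS = $7,312 + $2,988 + $14,642 = $24,942
Ending inventory: 171 @ $17 + 37 @ $18 = $3,573
Check: goods available $28,515 = COGS $24,942 + ending $3,573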